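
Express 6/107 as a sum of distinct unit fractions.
1/18 + 1/1926

Greedy algorithm:
6/107: ceiling(107/6) = 18, use 1/18
1/1926: ceiling(1926/1) = 1926, use 1/1926
Result: 6/107 = 1/18 + 1/1926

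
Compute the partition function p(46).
105558

p(n) counts ways to write n as a sum of positive integers (order ignored).
Euler's pentagonal recurrence: p(k) = p(k-1) + p(k-2) - p(k-5) - p(k-7) + p(k-12) + p(k-15) - ... (offsets j(3j∓1)/2, signs ++--, p(0)=1, p(<0)=0).
DP table for k = 0..45: p(0)=1, p(1)=1, p(2)=2, p(3)=3, p(4)=5, p(5)=7, p(6)=11, p(7)=15, p(8)=22, p(9)=30, p(10)=42, p(11)=56, p(12)=77, p(13)=101, p(14)=135, p(15)=176, p(16)=231, p(17)=297, p(18)=385, p(19)=490, p(20)=627, p(21)=792, p(22)=1002, p(23)=1255, p(24)=1575, p(25)=1958, p(26)=2436, p(27)=3010, p(28)=3718, p(29)=4565, p(30)=5604, p(31)=6842, p(32)=8349, p(33)=10143, p(34)=12310, p(35)=14883, p(36)=17977, p(37)=21637, p(38)=26015, p(39)=31185, p(40)=37338, p(41)=44583, p(42)=53174, p(43)=63261, p(44)=75175, p(45)=89134.
Final step: p(46) = p(45) + p(44) - p(41) - p(39) + p(34) + p(31) - p(24) - p(20) + p(11) + p(6)
= 89134 + 75175 - 44583 - 31185 + 12310 + 6842 - 1575 - 627 + 56 + 11
= 105558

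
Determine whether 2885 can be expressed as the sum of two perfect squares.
22² + 49² (a=22, b=49)

Factorization: 2885 = 5 × 577
By Fermat: n is sum of two squares iff every prime p ≡ 3 (mod 4) appears to even power.
All primes ≡ 3 (mod 4) appear to even power.
Search a = 0, 1, 2, … for 2885 - a² a perfect square: first hit at a = 22: 2885 - 484 = 2401 = 49².
2885 = 22² + 49² = 484 + 2401 ✓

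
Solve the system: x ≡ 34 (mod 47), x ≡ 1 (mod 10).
81

Using Chinese Remainder Theorem:
M = 47 × 10 = 470
M1 = 10, M2 = 47
y1 = 10^(-1) mod 47 = 33
y2 = 47^(-1) mod 10 = 3
x = (34×10×33 + 1×47×3) mod 470 = 81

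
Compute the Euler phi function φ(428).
212

428 = 2^2 × 107
φ(n) = n × ∏(1 - 1/p) for each prime p dividing n
φ(428) = 428 × (1 - 1/2) × (1 - 1/107) = 212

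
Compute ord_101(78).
25

101 is prime, so ord(78) divides φ(101) = 100.
Divisors of 100: 1, 2, 4, 5, 10, 20, 25, 50, 100.
Repeated squaring: 78^1 ≡ 78, 78^2 ≡ 24, 78^4 ≡ 71, 78^8 ≡ 92, 78^16 ≡ 81, 78^32 ≡ 97, 78^64 ≡ 16 (mod 101).
Test 78^d mod 101 for each divisor d in increasing order:
78^1 ≡ 78
78^2 ≡ 24
78^4 ≡ 71
78^5 = 78^4·78^1 ≡ 84
78^10 = 78^8·78^2 ≡ 87
78^20 = 78^16·78^4 ≡ 95
78^25 = 78^16·78^8·78^1 ≡ 1  ← first divisor giving 1
The order is 25.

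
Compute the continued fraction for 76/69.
[1; 9, 1, 6]

Euclidean algorithm steps:
76 = 1 × 69 + 7
69 = 9 × 7 + 6
7 = 1 × 6 + 1
6 = 6 × 1 + 0
Continued fraction: [1; 9, 1, 6]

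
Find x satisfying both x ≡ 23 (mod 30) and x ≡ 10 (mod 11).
263

Using Chinese Remainder Theorem:
M = 30 × 11 = 330
M1 = 11, M2 = 30
y1 = 11^(-1) mod 30 = 11
y2 = 30^(-1) mod 11 = 7
x = (23×11×11 + 10×30×7) mod 330 = 263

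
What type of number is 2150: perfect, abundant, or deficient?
deficient

Proper divisors of 2150: sum = 1 + 2 + 5 + 10 + 25 + 43 + 50 + 86 + 215 + 430 + 1075 = 1942
Since 1942 < 2150, 2150 is deficient.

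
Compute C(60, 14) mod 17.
0

Using Lucas' theorem:
Write n=60 and k=14 in base 17:
n in base 17: [3, 9]
k in base 17: [0, 14]
C(60,14) mod 17 = ∏ C(n_i, k_i) mod 17
Digit binomials (mod 17): C(3,0) = 1; C(9,14) = 0 (k_i > n_i)
Product: 1 × 0 = 0 ≡ 0 (mod 17)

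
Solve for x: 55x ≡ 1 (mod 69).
64

gcd(55, 69) = 1, so the inverse exists.
Extended Euclidean algorithm on (69, 55):
69 = 1 × 55 + 14  ⟹  14 = (1)·69 + (-1)·55
55 = 3 × 14 + 13  ⟹  13 = (-3)·69 + (4)·55
14 = 1 × 13 + 1  ⟹  1 = (4)·69 + (-5)·55
So (-5)·55 ≡ 1 (mod 69), i.e. 55^(-1) ≡ -5 ≡ 64 (mod 69).
Check: 55 × 64 = 3520 ≡ 1 (mod 69)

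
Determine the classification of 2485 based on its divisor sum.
deficient

Proper divisors of 2485: sum = 1 + 5 + 7 + 35 + 71 + 355 + 497 = 971
Since 971 < 2485, 2485 is deficient.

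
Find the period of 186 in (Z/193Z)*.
24

193 is prime, so ord(186) divides φ(193) = 192.
Divisors of 192: 1, 2, 3, 4, 6, 8, 12, 16, 24, 32, 48, 64, 96, 192.
Repeated squaring: 186^1 ≡ 186, 186^2 ≡ 49, 186^4 ≡ 85, 186^8 ≡ 84, 186^16 ≡ 108, 186^32 ≡ 84, 186^64 ≡ 108, 186^128 ≡ 84 (mod 193).
Test 186^d mod 193 for each divisor d in increasing order:
186^1 ≡ 186
186^2 ≡ 49
186^3 = 186^2·186^1 ≡ 43
186^4 ≡ 85
186^6 = 186^4·186^2 ≡ 112
186^8 ≡ 84
186^12 = 186^8·186^4 ≡ 192
186^16 ≡ 108
186^24 = 186^16·186^8 ≡ 1  ← first divisor giving 1
The order is 24.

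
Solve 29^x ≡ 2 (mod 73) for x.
64

Baby-step giant-step with step n = ⌈√73⌉ = 9.
Baby steps 29^j mod 73 (j:value) for j=0..8: 0:1, 1:29, 2:38, 3:7, 4:57, 5:47, 6:49, 7:34, 8:37.
Giant-step multiplier: 29^(-9) ≡ 29^(72-9) = 29^63 ≡ 63 (mod 73).
Giant steps γ_i = 2·63^i mod 73: γ_0=2, γ_1=53, γ_2=54, γ_3=44, γ_4=71, γ_5=20, γ_6=19, γ_7=29 (in table at j=1).
x = i·n + j = 7·9 + 1 = 64.
Check: 29^64 ≡ 2 (mod 73).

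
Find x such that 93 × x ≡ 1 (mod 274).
165

gcd(93, 274) = 1, so the inverse exists.
Extended Euclidean algorithm on (274, 93):
274 = 2 × 93 + 88  ⟹  88 = (1)·274 + (-2)·93
93 = 1 × 88 + 5  ⟹  5 = (-1)·274 + (3)·93
88 = 17 × 5 + 3  ⟹  3 = (18)·274 + (-53)·93
5 = 1 × 3 + 2  ⟹  2 = (-19)·274 + (56)·93
3 = 1 × 2 + 1  ⟹  1 = (37)·274 + (-109)·93
So (-109)·93 ≡ 1 (mod 274), i.e. 93^(-1) ≡ -109 ≡ 165 (mod 274).
Check: 93 × 165 = 15345 ≡ 1 (mod 274)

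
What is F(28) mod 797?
605

Matrix identity: Q^n = [[F_(n+1), F_n], [F_n, F_(n-1)]] with Q = [[1,1],[1,0]].
n = 28 = 11100₂. Square-and-multiply, entries mod 797:
Q^1 = [[1,1],[1,0]]
Q^3 = (Q^1)²·Q = [[3,2],[2,1]]
Q^7 = (Q^3)²·Q = [[21,13],[13,8]]
Q^14 = (Q^7)² = [[610,377],[377,233]]
Q^28 = (Q^14)² = [[164,605],[605,356]]
F_28 mod 797 = Q^28[0][1] = 605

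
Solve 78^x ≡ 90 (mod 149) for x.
87

Baby-step giant-step with step n = ⌈√149⌉ = 13.
Baby steps 78^j mod 149 (j:value) for j=0..12: 0:1, 1:78, 2:124, 3:136, 4:29, 5:27, 6:20, 7:70, 8:96, 9:38, 10:133, 11:93, 12:102.
Giant-step multiplier: 78^(-13) ≡ 78^(148-13) = 78^135 ≡ 48 (mod 149).
Giant steps γ_i = 90·48^i mod 149: γ_0=90, γ_1=148, γ_2=101, γ_3=80, γ_4=115, γ_5=7, γ_6=38 (in table at j=9).
x = i·n + j = 6·13 + 9 = 87.
Check: 78^87 ≡ 90 (mod 149).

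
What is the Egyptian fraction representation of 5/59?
1/12 + 1/708

Greedy algorithm:
5/59: ceiling(59/5) = 12, use 1/12
1/708: ceiling(708/1) = 708, use 1/708
Result: 5/59 = 1/12 + 1/708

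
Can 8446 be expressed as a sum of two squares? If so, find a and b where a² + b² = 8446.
Not possible

Factorization: 8446 = 2 × 41 × 103
By Fermat: n is sum of two squares iff every prime p ≡ 3 (mod 4) appears to even power.
Prime(s) ≡ 3 (mod 4) with odd exponent: [(103, 1)]
Therefore 8446 cannot be expressed as a² + b².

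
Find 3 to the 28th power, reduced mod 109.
3

Repeated squaring. Binary of 28 = 11100.
3^1 ≡ 3 (mod 109); 3^2 ≡ 9 (mod 109); 3^4 ≡ 81 (mod 109); 3^8 ≡ 21 (mod 109); 3^16 ≡ 5 (mod 109)
3^28 = 3^4 × 3^8 × 3^16 ≡ 3 (mod 109)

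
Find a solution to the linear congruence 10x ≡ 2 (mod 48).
x ≡ 5 (mod 24)

gcd(10, 48) = 2, which divides 2, so solutions exist.
Divide through by 2: 5x ≡ 1 (mod 24).
Find 5^(-1) mod 24 by the extended Euclidean algorithm:
24 = 4 × 5 + 4  ⟹  4 = (1)·24 + (-4)·5
5 = 1 × 4 + 1  ⟹  1 = (-1)·24 + (5)·5
So (5)·5 ≡ 1 (mod 24), i.e. 5^(-1) ≡ 5 (mod 24).
x ≡ 5 × 1 = 5 ≡ 5 (mod 24).
Check: 10 × 5 = 50 ≡ 2 (mod 48).
x ≡ 5 (mod 24), giving 2 solutions mod 48.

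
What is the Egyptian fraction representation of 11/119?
1/11 + 1/655 + 1/857395

Greedy algorithm:
11/119: ceiling(119/11) = 11, use 1/11
2/1309: ceiling(1309/2) = 655, use 1/655
1/857395: ceiling(857395/1) = 857395, use 1/857395
Result: 11/119 = 1/11 + 1/655 + 1/857395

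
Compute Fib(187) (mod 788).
305

Matrix identity: Q^n = [[F_(n+1), F_n], [F_n, F_(n-1)]] with Q = [[1,1],[1,0]].
n = 187 = 10111011₂. Square-and-multiply, entries mod 788:
Q^1 = [[1,1],[1,0]]
Q^2 = (Q^1)² = [[2,1],[1,1]]
Q^5 = (Q^2)²·Q = [[8,5],[5,3]]
Q^11 = (Q^5)²·Q = [[144,89],[89,55]]
Q^23 = (Q^11)²·Q = [[664,289],[289,375]]
Q^46 = (Q^23)² = [[397,43],[43,354]]
Q^93 = (Q^46)²·Q = [[267,282],[282,773]]
Q^187 = (Q^93)²·Q = [[449,305],[305,144]]
F_187 mod 788 = Q^187[0][1] = 305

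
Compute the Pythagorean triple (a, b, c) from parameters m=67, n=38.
(3045, 5092, 5933)

Euclid's formula: a = m² - n², b = 2mn, c = m² + n²
m = 67, n = 38
a = 67² - 38² = 4489 - 1444 = 3045
b = 2 × 67 × 38 = 5092
c = 67² + 38² = 4489 + 1444 = 5933
Verification: 3045² + 5092² = 9272025 + 25928464 = 35200489 = 5933² ✓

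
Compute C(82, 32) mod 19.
0

Using Lucas' theorem:
Write n=82 and k=32 in base 19:
n in base 19: [4, 6]
k in base 19: [1, 13]
C(82,32) mod 19 = ∏ C(n_i, k_i) mod 19
Digit binomials (mod 19): C(4,1) = 4; C(6,13) = 0 (k_i > n_i)
Product: 4 × 0 = 0 ≡ 0 (mod 19)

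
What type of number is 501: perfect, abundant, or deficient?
deficient

Proper divisors of 501: sum = 1 + 3 + 167 = 171
Since 171 < 501, 501 is deficient.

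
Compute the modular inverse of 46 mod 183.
4

gcd(46, 183) = 1, so the inverse exists.
Extended Euclidean algorithm on (183, 46):
183 = 3 × 46 + 45  ⟹  45 = (1)·183 + (-3)·46
46 = 1 × 45 + 1  ⟹  1 = (-1)·183 + (4)·46
So (4)·46 ≡ 1 (mod 183), i.e. 46^(-1) ≡ 4 (mod 183).
Check: 46 × 4 = 184 ≡ 1 (mod 183)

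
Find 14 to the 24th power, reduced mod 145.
16

Repeated squaring. Binary of 24 = 11000.
14^1 ≡ 14 (mod 145); 14^2 ≡ 51 (mod 145); 14^4 ≡ 136 (mod 145); 14^8 ≡ 81 (mod 145); 14^16 ≡ 36 (mod 145)
14^24 = 14^8 × 14^16 ≡ 16 (mod 145)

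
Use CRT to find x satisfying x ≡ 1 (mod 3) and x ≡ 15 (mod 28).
43

Using Chinese Remainder Theorem:
M = 3 × 28 = 84
M1 = 28, M2 = 3
y1 = 28^(-1) mod 3 = 1
y2 = 3^(-1) mod 28 = 19
x = (1×28×1 + 15×3×19) mod 84 = 43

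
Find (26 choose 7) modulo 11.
0

Using Lucas' theorem:
Write n=26 and k=7 in base 11:
n in base 11: [2, 4]
k in base 11: [0, 7]
C(26,7) mod 11 = ∏ C(n_i, k_i) mod 11
Digit binomials (mod 11): C(2,0) = 1; C(4,7) = 0 (k_i > n_i)
Product: 1 × 0 = 0 ≡ 0 (mod 11)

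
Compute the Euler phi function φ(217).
180

217 = 7 × 31
φ(n) = n × ∏(1 - 1/p) for each prime p dividing n
φ(217) = 217 × (1 - 1/7) × (1 - 1/31) = 180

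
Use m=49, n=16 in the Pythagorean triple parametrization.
(2145, 1568, 2657)

Euclid's formula: a = m² - n², b = 2mn, c = m² + n²
m = 49, n = 16
a = 49² - 16² = 2401 - 256 = 2145
b = 2 × 49 × 16 = 1568
c = 49² + 16² = 2401 + 256 = 2657
Verification: 2145² + 1568² = 4601025 + 2458624 = 7059649 = 2657² ✓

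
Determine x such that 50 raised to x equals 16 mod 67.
64

Baby-step giant-step with step n = ⌈√67⌉ = 9.
Baby steps 50^j mod 67 (j:value) for j=0..8: 0:1, 1:50, 2:21, 3:45, 4:39, 5:7, 6:15, 7:13, 8:47.
Giant-step multiplier: 50^(-9) ≡ 50^(66-9) = 50^57 ≡ 27 (mod 67).
Giant steps γ_i = 16·27^i mod 67: γ_0=16, γ_1=30, γ_2=6, γ_3=28, γ_4=19, γ_5=44, γ_6=49, γ_7=50 (in table at j=1).
x = i·n + j = 7·9 + 1 = 64.
Check: 50^64 ≡ 16 (mod 67).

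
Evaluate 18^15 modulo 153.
18

Repeated squaring. Binary of 15 = 1111.
18^1 ≡ 18 (mod 153); 18^2 ≡ 18 (mod 153); 18^4 ≡ 18 (mod 153); 18^8 ≡ 18 (mod 153)
18^15 = 18^1 × 18^2 × 18^4 × 18^8 ≡ 18 (mod 153)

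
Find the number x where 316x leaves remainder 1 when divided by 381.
211

gcd(316, 381) = 1, so the inverse exists.
Extended Euclidean algorithm on (381, 316):
381 = 1 × 316 + 65  ⟹  65 = (1)·381 + (-1)·316
316 = 4 × 65 + 56  ⟹  56 = (-4)·381 + (5)·316
65 = 1 × 56 + 9  ⟹  9 = (5)·381 + (-6)·316
56 = 6 × 9 + 2  ⟹  2 = (-34)·381 + (41)·316
9 = 4 × 2 + 1  ⟹  1 = (141)·381 + (-170)·316
So (-170)·316 ≡ 1 (mod 381), i.e. 316^(-1) ≡ -170 ≡ 211 (mod 381).
Check: 316 × 211 = 66676 ≡ 1 (mod 381)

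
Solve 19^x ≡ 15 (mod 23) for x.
7

Baby-step giant-step with step n = ⌈√23⌉ = 5.
Baby steps 19^j mod 23 (j:value) for j=0..4: 0:1, 1:19, 2:16, 3:5, 4:3.
Giant-step multiplier: 19^(-5) ≡ 19^(22-5) = 19^17 ≡ 21 (mod 23).
Giant steps γ_i = 15·21^i mod 23: γ_0=15, γ_1=16 (in table at j=2).
x = i·n + j = 1·5 + 2 = 7.
Check: 19^7 ≡ 15 (mod 23).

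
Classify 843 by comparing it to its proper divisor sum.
deficient

Proper divisors of 843: sum = 1 + 3 + 281 = 285
Since 285 < 843, 843 is deficient.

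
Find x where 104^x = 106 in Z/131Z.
57

Baby-step giant-step with step n = ⌈√131⌉ = 12.
Baby steps 104^j mod 131 (j:value) for j=0..11: 0:1, 1:104, 2:74, 3:98, 4:105, 5:47, 6:41, 7:72, 8:21, 9:88, 10:113, 11:93.
Giant-step multiplier: 104^(-12) ≡ 104^(130-12) = 104^118 ≡ 125 (mod 131).
Giant steps γ_i = 106·125^i mod 131: γ_0=106, γ_1=19, γ_2=17, γ_3=29, γ_4=88 (in table at j=9).
x = i·n + j = 4·12 + 9 = 57.
Check: 104^57 ≡ 106 (mod 131).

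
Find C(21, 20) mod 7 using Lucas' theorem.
0

Using Lucas' theorem:
Write n=21 and k=20 in base 7:
n in base 7: [3, 0]
k in base 7: [2, 6]
C(21,20) mod 7 = ∏ C(n_i, k_i) mod 7
Digit binomials (mod 7): C(3,2) = 3; C(0,6) = 0 (k_i > n_i)
Product: 3 × 0 = 0 ≡ 0 (mod 7)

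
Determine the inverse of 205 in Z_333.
13

gcd(205, 333) = 1, so the inverse exists.
Extended Euclidean algorithm on (333, 205):
333 = 1 × 205 + 128  ⟹  128 = (1)·333 + (-1)·205
205 = 1 × 128 + 77  ⟹  77 = (-1)·333 + (2)·205
128 = 1 × 77 + 51  ⟹  51 = (2)·333 + (-3)·205
77 = 1 × 51 + 26  ⟹  26 = (-3)·333 + (5)·205
51 = 1 × 26 + 25  ⟹  25 = (5)·333 + (-8)·205
26 = 1 × 25 + 1  ⟹  1 = (-8)·333 + (13)·205
So (13)·205 ≡ 1 (mod 333), i.e. 205^(-1) ≡ 13 (mod 333).
Check: 205 × 13 = 2665 ≡ 1 (mod 333)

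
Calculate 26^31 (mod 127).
60

Repeated squaring. Binary of 31 = 11111.
26^1 ≡ 26 (mod 127); 26^2 ≡ 41 (mod 127); 26^4 ≡ 30 (mod 127); 26^8 ≡ 11 (mod 127); 26^16 ≡ 121 (mod 127)
26^31 = 26^1 × 26^2 × 26^4 × 26^8 × 26^16 ≡ 60 (mod 127)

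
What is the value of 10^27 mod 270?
190

Repeated squaring. Binary of 27 = 11011.
10^1 ≡ 10 (mod 270); 10^2 ≡ 100 (mod 270); 10^4 ≡ 10 (mod 270); 10^8 ≡ 100 (mod 270); 10^16 ≡ 10 (mod 270)
10^27 = 10^1 × 10^2 × 10^8 × 10^16 ≡ 190 (mod 270)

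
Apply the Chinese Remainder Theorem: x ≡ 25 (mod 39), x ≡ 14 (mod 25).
64

Using Chinese Remainder Theorem:
M = 39 × 25 = 975
M1 = 25, M2 = 39
y1 = 25^(-1) mod 39 = 25
y2 = 39^(-1) mod 25 = 9
x = (25×25×25 + 14×39×9) mod 975 = 64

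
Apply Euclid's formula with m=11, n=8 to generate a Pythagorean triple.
(57, 176, 185)

Euclid's formula: a = m² - n², b = 2mn, c = m² + n²
m = 11, n = 8
a = 11² - 8² = 121 - 64 = 57
b = 2 × 11 × 8 = 176
c = 11² + 8² = 121 + 64 = 185
Verification: 57² + 176² = 3249 + 30976 = 34225 = 185² ✓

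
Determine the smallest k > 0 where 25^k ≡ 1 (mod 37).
18

37 is prime, so ord(25) divides φ(37) = 36.
Divisors of 36: 1, 2, 3, 4, 6, 9, 12, 18, 36.
Repeated squaring: 25^1 ≡ 25, 25^2 ≡ 33, 25^4 ≡ 16, 25^8 ≡ 34, 25^16 ≡ 9, 25^32 ≡ 7 (mod 37).
Test 25^d mod 37 for each divisor d in increasing order:
25^1 ≡ 25
25^2 ≡ 33
25^3 = 25^2·25^1 ≡ 11
25^4 ≡ 16
25^6 = 25^4·25^2 ≡ 10
25^9 = 25^8·25^1 ≡ 36
25^12 = 25^8·25^4 ≡ 26
25^18 = 25^16·25^2 ≡ 1  ← first divisor giving 1
The order is 18.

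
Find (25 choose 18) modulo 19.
0

Using Lucas' theorem:
Write n=25 and k=18 in base 19:
n in base 19: [1, 6]
k in base 19: [0, 18]
C(25,18) mod 19 = ∏ C(n_i, k_i) mod 19
Digit binomials (mod 19): C(1,0) = 1; C(6,18) = 0 (k_i > n_i)
Product: 1 × 0 = 0 ≡ 0 (mod 19)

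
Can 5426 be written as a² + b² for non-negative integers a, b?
49² + 55² (a=49, b=55)

Factorization: 5426 = 2 × 2713
By Fermat: n is sum of two squares iff every prime p ≡ 3 (mod 4) appears to even power.
All primes ≡ 3 (mod 4) appear to even power.
Search a = 0, 1, 2, … for 5426 - a² a perfect square: first hit at a = 49: 5426 - 2401 = 3025 = 55².
5426 = 49² + 55² = 2401 + 3025 ✓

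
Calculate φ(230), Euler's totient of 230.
88

230 = 2 × 5 × 23
φ(n) = n × ∏(1 - 1/p) for each prime p dividing n
φ(230) = 230 × (1 - 1/2) × (1 - 1/5) × (1 - 1/23) = 88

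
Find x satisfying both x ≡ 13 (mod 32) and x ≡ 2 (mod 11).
13

Using Chinese Remainder Theorem:
M = 32 × 11 = 352
M1 = 11, M2 = 32
y1 = 11^(-1) mod 32 = 3
y2 = 32^(-1) mod 11 = 10
x = (13×11×3 + 2×32×10) mod 352 = 13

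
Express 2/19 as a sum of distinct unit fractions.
1/10 + 1/190

Greedy algorithm:
2/19: ceiling(19/2) = 10, use 1/10
1/190: ceiling(190/1) = 190, use 1/190
Result: 2/19 = 1/10 + 1/190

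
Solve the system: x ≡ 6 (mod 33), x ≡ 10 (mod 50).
1260

Using Chinese Remainder Theorem:
M = 33 × 50 = 1650
M1 = 50, M2 = 33
y1 = 50^(-1) mod 33 = 2
y2 = 33^(-1) mod 50 = 47
x = (6×50×2 + 10×33×47) mod 1650 = 1260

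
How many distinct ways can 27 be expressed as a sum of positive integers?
3010

p(n) counts ways to write n as a sum of positive integers (order ignored).
Euler's pentagonal recurrence: p(k) = p(k-1) + p(k-2) - p(k-5) - p(k-7) + p(k-12) + p(k-15) - ... (offsets j(3j∓1)/2, signs ++--, p(0)=1, p(<0)=0).
DP table for k = 0..26: p(0)=1, p(1)=1, p(2)=2, p(3)=3, p(4)=5, p(5)=7, p(6)=11, p(7)=15, p(8)=22, p(9)=30, p(10)=42, p(11)=56, p(12)=77, p(13)=101, p(14)=135, p(15)=176, p(16)=231, p(17)=297, p(18)=385, p(19)=490, p(20)=627, p(21)=792, p(22)=1002, p(23)=1255, p(24)=1575, p(25)=1958, p(26)=2436.
Final step: p(27) = p(26) + p(25) - p(22) - p(20) + p(15) + p(12) - p(5) - p(1)
= 2436 + 1958 - 1002 - 627 + 176 + 77 - 7 - 1
= 3010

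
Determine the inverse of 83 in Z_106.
23

gcd(83, 106) = 1, so the inverse exists.
Extended Euclidean algorithm on (106, 83):
106 = 1 × 83 + 23  ⟹  23 = (1)·106 + (-1)·83
83 = 3 × 23 + 14  ⟹  14 = (-3)·106 + (4)·83
23 = 1 × 14 + 9  ⟹  9 = (4)·106 + (-5)·83
14 = 1 × 9 + 5  ⟹  5 = (-7)·106 + (9)·83
9 = 1 × 5 + 4  ⟹  4 = (11)·106 + (-14)·83
5 = 1 × 4 + 1  ⟹  1 = (-18)·106 + (23)·83
So (23)·83 ≡ 1 (mod 106), i.e. 83^(-1) ≡ 23 (mod 106).
Check: 83 × 23 = 1909 ≡ 1 (mod 106)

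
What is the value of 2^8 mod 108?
40

Repeated squaring. Binary of 8 = 1000.
2^1 ≡ 2 (mod 108); 2^2 ≡ 4 (mod 108); 2^4 ≡ 16 (mod 108); 2^8 ≡ 40 (mod 108)
2^8 = 2^8 ≡ 40 (mod 108)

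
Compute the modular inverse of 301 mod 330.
91

gcd(301, 330) = 1, so the inverse exists.
Extended Euclidean algorithm on (330, 301):
330 = 1 × 301 + 29  ⟹  29 = (1)·330 + (-1)·301
301 = 10 × 29 + 11  ⟹  11 = (-10)·330 + (11)·301
29 = 2 × 11 + 7  ⟹  7 = (21)·330 + (-23)·301
11 = 1 × 7 + 4  ⟹  4 = (-31)·330 + (34)·301
7 = 1 × 4 + 3  ⟹  3 = (52)·330 + (-57)·301
4 = 1 × 3 + 1  ⟹  1 = (-83)·330 + (91)·301
So (91)·301 ≡ 1 (mod 330), i.e. 301^(-1) ≡ 91 (mod 330).
Check: 301 × 91 = 27391 ≡ 1 (mod 330)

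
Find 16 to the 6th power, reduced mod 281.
111

Repeated squaring. Binary of 6 = 110.
16^1 ≡ 16 (mod 281); 16^2 ≡ 256 (mod 281); 16^4 ≡ 63 (mod 281)
16^6 = 16^2 × 16^4 ≡ 111 (mod 281)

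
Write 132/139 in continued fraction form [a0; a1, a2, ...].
[0; 1, 18, 1, 6]

Euclidean algorithm steps:
132 = 0 × 139 + 132
139 = 1 × 132 + 7
132 = 18 × 7 + 6
7 = 1 × 6 + 1
6 = 6 × 1 + 0
Continued fraction: [0; 1, 18, 1, 6]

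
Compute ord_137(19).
68

137 is prime, so ord(19) divides φ(137) = 136.
Divisors of 136: 1, 2, 4, 8, 17, 34, 68, 136.
Repeated squaring: 19^1 ≡ 19, 19^2 ≡ 87, 19^4 ≡ 34, 19^8 ≡ 60, 19^16 ≡ 38, 19^32 ≡ 74, 19^64 ≡ 133, 19^128 ≡ 16 (mod 137).
Test 19^d mod 137 for each divisor d in increasing order:
19^1 ≡ 19
19^2 ≡ 87
19^4 ≡ 34
19^8 ≡ 60
19^17 = 19^16·19^1 ≡ 37
19^34 = 19^32·19^2 ≡ 136
19^68 = 19^64·19^4 ≡ 1  ← first divisor giving 1
The order is 68.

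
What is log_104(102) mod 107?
62

Baby-step giant-step with step n = ⌈√107⌉ = 11.
Baby steps 104^j mod 107 (j:value) for j=0..10: 0:1, 1:104, 2:9, 3:80, 4:81, 5:78, 6:87, 7:60, 8:34, 9:5, 10:92.
Giant-step multiplier: 104^(-11) ≡ 104^(106-11) = 104^95 ≡ 88 (mod 107).
Giant steps γ_i = 102·88^i mod 107: γ_0=102, γ_1=95, γ_2=14, γ_3=55, γ_4=25, γ_5=60 (in table at j=7).
x = i·n + j = 5·11 + 7 = 62.
Check: 104^62 ≡ 102 (mod 107).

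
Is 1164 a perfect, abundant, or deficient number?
abundant

Proper divisors of 1164: sum = 1 + 2 + 3 + 4 + 6 + 12 + 97 + 194 + 291 + 388 + 582 = 1580
Since 1580 > 1164, 1164 is abundant.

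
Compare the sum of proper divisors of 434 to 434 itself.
deficient

Proper divisors of 434: sum = 1 + 2 + 7 + 14 + 31 + 62 + 217 = 334
Since 334 < 434, 434 is deficient.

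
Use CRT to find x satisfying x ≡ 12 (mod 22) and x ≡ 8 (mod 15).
188

Using Chinese Remainder Theorem:
M = 22 × 15 = 330
M1 = 15, M2 = 22
y1 = 15^(-1) mod 22 = 3
y2 = 22^(-1) mod 15 = 13
x = (12×15×3 + 8×22×13) mod 330 = 188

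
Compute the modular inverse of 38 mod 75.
2

gcd(38, 75) = 1, so the inverse exists.
Extended Euclidean algorithm on (75, 38):
75 = 1 × 38 + 37  ⟹  37 = (1)·75 + (-1)·38
38 = 1 × 37 + 1  ⟹  1 = (-1)·75 + (2)·38
So (2)·38 ≡ 1 (mod 75), i.e. 38^(-1) ≡ 2 (mod 75).
Check: 38 × 2 = 76 ≡ 1 (mod 75)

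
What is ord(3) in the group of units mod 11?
5

11 is prime, so ord(3) divides φ(11) = 10.
Divisors of 10: 1, 2, 5, 10.
Repeated squaring: 3^1 ≡ 3, 3^2 ≡ 9, 3^4 ≡ 4, 3^8 ≡ 5 (mod 11).
Test 3^d mod 11 for each divisor d in increasing order:
3^1 ≡ 3
3^2 ≡ 9
3^5 = 3^4·3^1 ≡ 1  ← first divisor giving 1
The order is 5.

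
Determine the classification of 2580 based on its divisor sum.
abundant

Proper divisors of 2580: sum = 1 + 2 + 3 + 4 + 5 + 6 + 10 + 12 + ... + 516 + 645 + 860 + 1290 (23 divisors) = 4812
Since 4812 > 2580, 2580 is abundant.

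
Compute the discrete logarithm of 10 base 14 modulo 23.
19

Baby-step giant-step with step n = ⌈√23⌉ = 5.
Baby steps 14^j mod 23 (j:value) for j=0..4: 0:1, 1:14, 2:12, 3:7, 4:6.
Giant-step multiplier: 14^(-5) ≡ 14^(22-5) = 14^17 ≡ 20 (mod 23).
Giant steps γ_i = 10·20^i mod 23: γ_0=10, γ_1=16, γ_2=21, γ_3=6 (in table at j=4).
x = i·n + j = 3·5 + 4 = 19.
Check: 14^19 ≡ 10 (mod 23).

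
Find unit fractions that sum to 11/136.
1/13 + 1/253 + 1/149102 + 1/33346960504

Greedy algorithm:
11/136: ceiling(136/11) = 13, use 1/13
7/1768: ceiling(1768/7) = 253, use 1/253
3/447304: ceiling(447304/3) = 149102, use 1/149102
1/33346960504: ceiling(33346960504/1) = 33346960504, use 1/33346960504
Result: 11/136 = 1/13 + 1/253 + 1/149102 + 1/33346960504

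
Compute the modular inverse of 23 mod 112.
39

gcd(23, 112) = 1, so the inverse exists.
Extended Euclidean algorithm on (112, 23):
112 = 4 × 23 + 20  ⟹  20 = (1)·112 + (-4)·23
23 = 1 × 20 + 3  ⟹  3 = (-1)·112 + (5)·23
20 = 6 × 3 + 2  ⟹  2 = (7)·112 + (-34)·23
3 = 1 × 2 + 1  ⟹  1 = (-8)·112 + (39)·23
So (39)·23 ≡ 1 (mod 112), i.e. 23^(-1) ≡ 39 (mod 112).
Check: 23 × 39 = 897 ≡ 1 (mod 112)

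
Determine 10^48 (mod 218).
16

Repeated squaring. Binary of 48 = 110000.
10^1 ≡ 10 (mod 218); 10^2 ≡ 100 (mod 218); 10^4 ≡ 190 (mod 218); 10^8 ≡ 130 (mod 218); 10^16 ≡ 114 (mod 218); 10^32 ≡ 134 (mod 218)
10^48 = 10^16 × 10^32 ≡ 16 (mod 218)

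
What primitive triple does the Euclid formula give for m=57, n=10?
(3149, 1140, 3349)

Euclid's formula: a = m² - n², b = 2mn, c = m² + n²
m = 57, n = 10
a = 57² - 10² = 3249 - 100 = 3149
b = 2 × 57 × 10 = 1140
c = 57² + 10² = 3249 + 100 = 3349
Verification: 3149² + 1140² = 9916201 + 1299600 = 11215801 = 3349² ✓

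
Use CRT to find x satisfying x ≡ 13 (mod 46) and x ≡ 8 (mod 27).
197

Using Chinese Remainder Theorem:
M = 46 × 27 = 1242
M1 = 27, M2 = 46
y1 = 27^(-1) mod 46 = 29
y2 = 46^(-1) mod 27 = 10
x = (13×27×29 + 8×46×10) mod 1242 = 197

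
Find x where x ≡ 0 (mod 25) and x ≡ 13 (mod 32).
525

Using Chinese Remainder Theorem:
M = 25 × 32 = 800
M1 = 32, M2 = 25
y1 = 32^(-1) mod 25 = 18
y2 = 25^(-1) mod 32 = 9
x = (0×32×18 + 13×25×9) mod 800 = 525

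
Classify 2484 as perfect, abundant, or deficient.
abundant

Proper divisors of 2484: sum = 1 + 2 + 3 + 4 + 6 + 9 + 12 + 18 + ... + 414 + 621 + 828 + 1242 (23 divisors) = 4236
Since 4236 > 2484, 2484 is abundant.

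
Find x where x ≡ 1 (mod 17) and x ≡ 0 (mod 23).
69

Using Chinese Remainder Theorem:
M = 17 × 23 = 391
M1 = 23, M2 = 17
y1 = 23^(-1) mod 17 = 3
y2 = 17^(-1) mod 23 = 19
x = (1×23×3 + 0×17×19) mod 391 = 69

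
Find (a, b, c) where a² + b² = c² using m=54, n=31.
(1955, 3348, 3877)

Euclid's formula: a = m² - n², b = 2mn, c = m² + n²
m = 54, n = 31
a = 54² - 31² = 2916 - 961 = 1955
b = 2 × 54 × 31 = 3348
c = 54² + 31² = 2916 + 961 = 3877
Verification: 1955² + 3348² = 3822025 + 11209104 = 15031129 = 3877² ✓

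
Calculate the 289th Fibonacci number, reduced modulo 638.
353

Matrix identity: Q^n = [[F_(n+1), F_n], [F_n, F_(n-1)]] with Q = [[1,1],[1,0]].
n = 289 = 100100001₂. Square-and-multiply, entries mod 638:
Q^1 = [[1,1],[1,0]]
Q^2 = (Q^1)² = [[2,1],[1,1]]
Q^4 = (Q^2)² = [[5,3],[3,2]]
Q^9 = (Q^4)²·Q = [[55,34],[34,21]]
Q^18 = (Q^9)² = [[353,32],[32,321]]
Q^36 = (Q^18)² = [[585,514],[514,71]]
Q^72 = (Q^36)² = [[321,320],[320,1]]
Q^144 = (Q^72)² = [[5,322],[322,321]]
Q^289 = (Q^144)²·Q = [[55,353],[353,340]]
F_289 mod 638 = Q^289[0][1] = 353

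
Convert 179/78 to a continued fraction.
[2; 3, 2, 1, 1, 4]

Euclidean algorithm steps:
179 = 2 × 78 + 23
78 = 3 × 23 + 9
23 = 2 × 9 + 5
9 = 1 × 5 + 4
5 = 1 × 4 + 1
4 = 4 × 1 + 0
Continued fraction: [2; 3, 2, 1, 1, 4]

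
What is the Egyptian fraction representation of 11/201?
1/19 + 1/478 + 1/365097 + 1/222159333918

Greedy algorithm:
11/201: ceiling(201/11) = 19, use 1/19
8/3819: ceiling(3819/8) = 478, use 1/478
5/1825482: ceiling(1825482/5) = 365097, use 1/365097
1/222159333918: ceiling(222159333918/1) = 222159333918, use 1/222159333918
Result: 11/201 = 1/19 + 1/478 + 1/365097 + 1/222159333918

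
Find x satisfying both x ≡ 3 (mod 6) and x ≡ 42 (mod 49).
189

Using Chinese Remainder Theorem:
M = 6 × 49 = 294
M1 = 49, M2 = 6
y1 = 49^(-1) mod 6 = 1
y2 = 6^(-1) mod 49 = 41
x = (3×49×1 + 42×6×41) mod 294 = 189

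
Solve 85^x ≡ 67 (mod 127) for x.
83

Baby-step giant-step with step n = ⌈√127⌉ = 12.
Baby steps 85^j mod 127 (j:value) for j=0..11: 0:1, 1:85, 2:113, 3:80, 4:69, 5:23, 6:50, 7:59, 8:62, 9:63, 10:21, 11:7.
Giant-step multiplier: 85^(-12) ≡ 85^(126-12) = 85^114 ≡ 73 (mod 127).
Giant steps γ_i = 67·73^i mod 127: γ_0=67, γ_1=65, γ_2=46, γ_3=56, γ_4=24, γ_5=101, γ_6=7 (in table at j=11).
x = i·n + j = 6·12 + 11 = 83.
Check: 85^83 ≡ 67 (mod 127).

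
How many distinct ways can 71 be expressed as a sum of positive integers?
4697205

p(n) counts ways to write n as a sum of positive integers (order ignored).
Euler's pentagonal recurrence: p(k) = p(k-1) + p(k-2) - p(k-5) - p(k-7) + p(k-12) + p(k-15) - ... (offsets j(3j∓1)/2, signs ++--, p(0)=1, p(<0)=0).
DP table for k = 0..70: p(0)=1, p(1)=1, p(2)=2, p(3)=3, p(4)=5, p(5)=7, p(6)=11, p(7)=15, p(8)=22, p(9)=30, p(10)=42, p(11)=56, p(12)=77, p(13)=101, p(14)=135, p(15)=176, p(16)=231, p(17)=297, p(18)=385, p(19)=490, p(20)=627, p(21)=792, p(22)=1002, p(23)=1255, p(24)=1575, p(25)=1958, p(26)=2436, p(27)=3010, p(28)=3718, p(29)=4565, p(30)=5604, p(31)=6842, p(32)=8349, p(33)=10143, p(34)=12310, p(35)=14883, p(36)=17977, p(37)=21637, p(38)=26015, p(39)=31185, p(40)=37338, p(41)=44583, p(42)=53174, p(43)=63261, p(44)=75175, p(45)=89134, p(46)=105558, p(47)=124754, p(48)=147273, p(49)=173525, p(50)=204226, p(51)=239943, p(52)=281589, p(53)=329931, p(54)=386155, p(55)=451276, p(56)=526823, p(57)=614154, p(58)=715220, p(59)=831820, p(60)=966467, p(61)=1121505, p(62)=1300156, p(63)=1505499, p(64)=1741630, p(65)=2012558, p(66)=2323520, p(67)=2679689, p(68)=3087735, p(69)=3554345, p(70)=4087968.
Final step: p(71) = p(70) + p(69) - p(66) - p(64) + p(59) + p(56) - p(49) - p(45) + p(36) + p(31) - p(20) - p(14) + p(1)
= 4087968 + 3554345 - 2323520 - 1741630 + 831820 + 526823 - 173525 - 89134 + 17977 + 6842 - 627 - 135 + 1
= 4697205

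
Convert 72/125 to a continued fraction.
[0; 1, 1, 2, 1, 3, 1, 3]

Euclidean algorithm steps:
72 = 0 × 125 + 72
125 = 1 × 72 + 53
72 = 1 × 53 + 19
53 = 2 × 19 + 15
19 = 1 × 15 + 4
15 = 3 × 4 + 3
4 = 1 × 3 + 1
3 = 3 × 1 + 0
Continued fraction: [0; 1, 1, 2, 1, 3, 1, 3]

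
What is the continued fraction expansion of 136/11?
[12; 2, 1, 3]

Euclidean algorithm steps:
136 = 12 × 11 + 4
11 = 2 × 4 + 3
4 = 1 × 3 + 1
3 = 3 × 1 + 0
Continued fraction: [12; 2, 1, 3]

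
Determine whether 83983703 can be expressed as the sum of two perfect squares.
Not possible

Factorization: 83983703 = 41 × 127^3
By Fermat: n is sum of two squares iff every prime p ≡ 3 (mod 4) appears to even power.
Prime(s) ≡ 3 (mod 4) with odd exponent: [(127, 3)]
Therefore 83983703 cannot be expressed as a² + b².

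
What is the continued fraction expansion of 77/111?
[0; 1, 2, 3, 1, 3, 2]

Euclidean algorithm steps:
77 = 0 × 111 + 77
111 = 1 × 77 + 34
77 = 2 × 34 + 9
34 = 3 × 9 + 7
9 = 1 × 7 + 2
7 = 3 × 2 + 1
2 = 2 × 1 + 0
Continued fraction: [0; 1, 2, 3, 1, 3, 2]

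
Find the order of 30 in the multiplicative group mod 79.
78

79 is prime, so ord(30) divides φ(79) = 78.
Divisors of 78: 1, 2, 3, 6, 13, 26, 39, 78.
Repeated squaring: 30^1 ≡ 30, 30^2 ≡ 31, 30^4 ≡ 13, 30^8 ≡ 11, 30^16 ≡ 42, 30^32 ≡ 26, 30^64 ≡ 44 (mod 79).
Test 30^d mod 79 for each divisor d in increasing order:
30^1 ≡ 30
30^2 ≡ 31
30^3 = 30^2·30^1 ≡ 61
30^6 = 30^4·30^2 ≡ 8
30^13 = 30^8·30^4·30^1 ≡ 24
30^26 = 30^16·30^8·30^2 ≡ 23
30^39 = 30^32·30^4·30^2·30^1 ≡ 78
30^78 = 30^64·30^8·30^4·30^2 ≡ 1  ← first divisor giving 1
The order is 78.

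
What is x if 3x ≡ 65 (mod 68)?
x ≡ 67 (mod 68)

gcd(3, 68) = 1, which divides 65, so solutions exist.
Find 3^(-1) mod 68 by the extended Euclidean algorithm:
68 = 22 × 3 + 2  ⟹  2 = (1)·68 + (-22)·3
3 = 1 × 2 + 1  ⟹  1 = (-1)·68 + (23)·3
So (23)·3 ≡ 1 (mod 68), i.e. 3^(-1) ≡ 23 (mod 68).
x ≡ 23 × 65 = 1495 ≡ 67 (mod 68).
Check: 3 × 67 = 201 ≡ 65 (mod 68).
Unique solution: x ≡ 67 (mod 68)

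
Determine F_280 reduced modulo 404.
103

Matrix identity: Q^n = [[F_(n+1), F_n], [F_n, F_(n-1)]] with Q = [[1,1],[1,0]].
n = 280 = 100011000₂. Square-and-multiply, entries mod 404:
Q^1 = [[1,1],[1,0]]
Q^2 = (Q^1)² = [[2,1],[1,1]]
Q^4 = (Q^2)² = [[5,3],[3,2]]
Q^8 = (Q^4)² = [[34,21],[21,13]]
Q^17 = (Q^8)²·Q = [[160,385],[385,179]]
Q^35 = (Q^17)²·Q = [[128,105],[105,23]]
Q^70 = (Q^35)² = [[341,99],[99,242]]
Q^140 = (Q^70)² = [[34,349],[349,89]]
Q^280 = (Q^140)² = [[141,103],[103,38]]
F_280 mod 404 = Q^280[0][1] = 103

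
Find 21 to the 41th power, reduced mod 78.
21

Repeated squaring. Binary of 41 = 101001.
21^1 ≡ 21 (mod 78); 21^2 ≡ 51 (mod 78); 21^4 ≡ 27 (mod 78); 21^8 ≡ 27 (mod 78); 21^16 ≡ 27 (mod 78); 21^32 ≡ 27 (mod 78)
21^41 = 21^1 × 21^8 × 21^32 ≡ 21 (mod 78)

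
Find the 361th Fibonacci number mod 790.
571

Matrix identity: Q^n = [[F_(n+1), F_n], [F_n, F_(n-1)]] with Q = [[1,1],[1,0]].
n = 361 = 101101001₂. Square-and-multiply, entries mod 790:
Q^1 = [[1,1],[1,0]]
Q^2 = (Q^1)² = [[2,1],[1,1]]
Q^5 = (Q^2)²·Q = [[8,5],[5,3]]
Q^11 = (Q^5)²·Q = [[144,89],[89,55]]
Q^22 = (Q^11)² = [[217,331],[331,676]]
Q^45 = (Q^22)²·Q = [[353,230],[230,123]]
Q^90 = (Q^45)² = [[549,460],[460,89]]
Q^180 = (Q^90)² = [[291,390],[390,691]]
Q^361 = (Q^180)²·Q = [[401,571],[571,620]]
F_361 mod 790 = Q^361[0][1] = 571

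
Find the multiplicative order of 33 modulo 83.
41

83 is prime, so ord(33) divides φ(83) = 82.
Divisors of 82: 1, 2, 41, 82.
Repeated squaring: 33^1 ≡ 33, 33^2 ≡ 10, 33^4 ≡ 17, 33^8 ≡ 40, 33^16 ≡ 23, 33^32 ≡ 31, 33^64 ≡ 48 (mod 83).
Test 33^d mod 83 for each divisor d in increasing order:
33^1 ≡ 33
33^2 ≡ 10
33^41 = 33^32·33^8·33^1 ≡ 1  ← first divisor giving 1
The order is 41.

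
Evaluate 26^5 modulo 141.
11

Repeated squaring. Binary of 5 = 101.
26^1 ≡ 26 (mod 141); 26^2 ≡ 112 (mod 141); 26^4 ≡ 136 (mod 141)
26^5 = 26^1 × 26^4 ≡ 11 (mod 141)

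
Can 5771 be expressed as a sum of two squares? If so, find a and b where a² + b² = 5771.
Not possible

Factorization: 5771 = 29 × 199
By Fermat: n is sum of two squares iff every prime p ≡ 3 (mod 4) appears to even power.
Prime(s) ≡ 3 (mod 4) with odd exponent: [(199, 1)]
Therefore 5771 cannot be expressed as a² + b².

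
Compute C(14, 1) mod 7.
0

Using Lucas' theorem:
Write n=14 and k=1 in base 7:
n in base 7: [2, 0]
k in base 7: [0, 1]
C(14,1) mod 7 = ∏ C(n_i, k_i) mod 7
Digit binomials (mod 7): C(2,0) = 1; C(0,1) = 0 (k_i > n_i)
Product: 1 × 0 = 0 ≡ 0 (mod 7)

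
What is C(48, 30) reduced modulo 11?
0

Using Lucas' theorem:
Write n=48 and k=30 in base 11:
n in base 11: [4, 4]
k in base 11: [2, 8]
C(48,30) mod 11 = ∏ C(n_i, k_i) mod 11
Digit binomials (mod 11): C(4,2) = 6; C(4,8) = 0 (k_i > n_i)
Product: 6 × 0 = 0 ≡ 0 (mod 11)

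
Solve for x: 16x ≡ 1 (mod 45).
31

gcd(16, 45) = 1, so the inverse exists.
Extended Euclidean algorithm on (45, 16):
45 = 2 × 16 + 13  ⟹  13 = (1)·45 + (-2)·16
16 = 1 × 13 + 3  ⟹  3 = (-1)·45 + (3)·16
13 = 4 × 3 + 1  ⟹  1 = (5)·45 + (-14)·16
So (-14)·16 ≡ 1 (mod 45), i.e. 16^(-1) ≡ -14 ≡ 31 (mod 45).
Check: 16 × 31 = 496 ≡ 1 (mod 45)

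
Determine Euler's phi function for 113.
112

113 = 113
φ(n) = n × ∏(1 - 1/p) for each prime p dividing n
φ(113) = 113 × (1 - 1/113) = 112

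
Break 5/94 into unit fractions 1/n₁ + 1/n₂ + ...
1/19 + 1/1786

Greedy algorithm:
5/94: ceiling(94/5) = 19, use 1/19
1/1786: ceiling(1786/1) = 1786, use 1/1786
Result: 5/94 = 1/19 + 1/1786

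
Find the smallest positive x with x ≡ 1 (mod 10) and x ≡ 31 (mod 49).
31

Using Chinese Remainder Theorem:
M = 10 × 49 = 490
M1 = 49, M2 = 10
y1 = 49^(-1) mod 10 = 9
y2 = 10^(-1) mod 49 = 5
x = (1×49×9 + 31×10×5) mod 490 = 31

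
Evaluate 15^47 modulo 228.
3

Repeated squaring. Binary of 47 = 101111.
15^1 ≡ 15 (mod 228); 15^2 ≡ 225 (mod 228); 15^4 ≡ 9 (mod 228); 15^8 ≡ 81 (mod 228); 15^16 ≡ 177 (mod 228); 15^32 ≡ 93 (mod 228)
15^47 = 15^1 × 15^2 × 15^4 × 15^8 × 15^32 ≡ 3 (mod 228)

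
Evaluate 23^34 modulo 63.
58

Repeated squaring. Binary of 34 = 100010.
23^1 ≡ 23 (mod 63); 23^2 ≡ 25 (mod 63); 23^4 ≡ 58 (mod 63); 23^8 ≡ 25 (mod 63); 23^16 ≡ 58 (mod 63); 23^32 ≡ 25 (mod 63)
23^34 = 23^2 × 23^32 ≡ 58 (mod 63)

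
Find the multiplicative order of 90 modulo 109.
36

109 is prime, so ord(90) divides φ(109) = 108.
Divisors of 108: 1, 2, 3, 4, 6, 9, 12, 18, 27, 36, 54, 108.
Repeated squaring: 90^1 ≡ 90, 90^2 ≡ 34, 90^4 ≡ 66, 90^8 ≡ 105, 90^16 ≡ 16, 90^32 ≡ 38, 90^64 ≡ 27 (mod 109).
Test 90^d mod 109 for each divisor d in increasing order:
90^1 ≡ 90
90^2 ≡ 34
90^3 = 90^2·90^1 ≡ 8
90^4 ≡ 66
90^6 = 90^4·90^2 ≡ 64
90^9 = 90^8·90^1 ≡ 76
90^12 = 90^8·90^4 ≡ 63
90^18 = 90^16·90^2 ≡ 108
90^27 = 90^16·90^8·90^2·90^1 ≡ 33
90^36 = 90^32·90^4 ≡ 1  ← first divisor giving 1
The order is 36.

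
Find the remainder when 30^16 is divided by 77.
58

Repeated squaring. Binary of 16 = 10000.
30^1 ≡ 30 (mod 77); 30^2 ≡ 53 (mod 77); 30^4 ≡ 37 (mod 77); 30^8 ≡ 60 (mod 77); 30^16 ≡ 58 (mod 77)
30^16 = 30^16 ≡ 58 (mod 77)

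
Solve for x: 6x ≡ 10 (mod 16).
x ≡ 7 (mod 8)

gcd(6, 16) = 2, which divides 10, so solutions exist.
Divide through by 2: 3x ≡ 5 (mod 8).
Find 3^(-1) mod 8 by the extended Euclidean algorithm:
8 = 2 × 3 + 2  ⟹  2 = (1)·8 + (-2)·3
3 = 1 × 2 + 1  ⟹  1 = (-1)·8 + (3)·3
So (3)·3 ≡ 1 (mod 8), i.e. 3^(-1) ≡ 3 (mod 8).
x ≡ 3 × 5 = 15 ≡ 7 (mod 8).
Check: 6 × 7 = 42 ≡ 10 (mod 16).
x ≡ 7 (mod 8), giving 2 solutions mod 16.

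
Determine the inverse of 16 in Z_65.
61

gcd(16, 65) = 1, so the inverse exists.
Extended Euclidean algorithm on (65, 16):
65 = 4 × 16 + 1  ⟹  1 = (1)·65 + (-4)·16
So (-4)·16 ≡ 1 (mod 65), i.e. 16^(-1) ≡ -4 ≡ 61 (mod 65).
Check: 16 × 61 = 976 ≡ 1 (mod 65)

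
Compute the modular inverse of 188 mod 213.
17

gcd(188, 213) = 1, so the inverse exists.
Extended Euclidean algorithm on (213, 188):
213 = 1 × 188 + 25  ⟹  25 = (1)·213 + (-1)·188
188 = 7 × 25 + 13  ⟹  13 = (-7)·213 + (8)·188
25 = 1 × 13 + 12  ⟹  12 = (8)·213 + (-9)·188
13 = 1 × 12 + 1  ⟹  1 = (-15)·213 + (17)·188
So (17)·188 ≡ 1 (mod 213), i.e. 188^(-1) ≡ 17 (mod 213).
Check: 188 × 17 = 3196 ≡ 1 (mod 213)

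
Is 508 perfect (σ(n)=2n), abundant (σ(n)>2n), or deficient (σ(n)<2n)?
deficient

Proper divisors of 508: sum = 1 + 2 + 4 + 127 + 254 = 388
Since 388 < 508, 508 is deficient.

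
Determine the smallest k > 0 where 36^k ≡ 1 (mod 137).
68

137 is prime, so ord(36) divides φ(137) = 136.
Divisors of 136: 1, 2, 4, 8, 17, 34, 68, 136.
Repeated squaring: 36^1 ≡ 36, 36^2 ≡ 63, 36^4 ≡ 133, 36^8 ≡ 16, 36^16 ≡ 119, 36^32 ≡ 50, 36^64 ≡ 34, 36^128 ≡ 60 (mod 137).
Test 36^d mod 137 for each divisor d in increasing order:
36^1 ≡ 36
36^2 ≡ 63
36^4 ≡ 133
36^8 ≡ 16
36^17 = 36^16·36^1 ≡ 37
36^34 = 36^32·36^2 ≡ 136
36^68 = 36^64·36^4 ≡ 1  ← first divisor giving 1
The order is 68.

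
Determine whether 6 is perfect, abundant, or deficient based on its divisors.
perfect

Proper divisors of 6: sum = 1 + 2 + 3 = 6
Since 6 = 6, 6 is perfect.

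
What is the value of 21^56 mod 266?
175

Repeated squaring. Binary of 56 = 111000.
21^1 ≡ 21 (mod 266); 21^2 ≡ 175 (mod 266); 21^4 ≡ 35 (mod 266); 21^8 ≡ 161 (mod 266); 21^16 ≡ 119 (mod 266); 21^32 ≡ 63 (mod 266)
21^56 = 21^8 × 21^16 × 21^32 ≡ 175 (mod 266)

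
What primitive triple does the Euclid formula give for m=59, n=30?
(2581, 3540, 4381)

Euclid's formula: a = m² - n², b = 2mn, c = m² + n²
m = 59, n = 30
a = 59² - 30² = 3481 - 900 = 2581
b = 2 × 59 × 30 = 3540
c = 59² + 30² = 3481 + 900 = 4381
Verification: 2581² + 3540² = 6661561 + 12531600 = 19193161 = 4381² ✓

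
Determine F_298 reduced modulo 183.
121

Matrix identity: Q^n = [[F_(n+1), F_n], [F_n, F_(n-1)]] with Q = [[1,1],[1,0]].
n = 298 = 100101010₂. Square-and-multiply, entries mod 183:
Q^1 = [[1,1],[1,0]]
Q^2 = (Q^1)² = [[2,1],[1,1]]
Q^4 = (Q^2)² = [[5,3],[3,2]]
Q^9 = (Q^4)²·Q = [[55,34],[34,21]]
Q^18 = (Q^9)² = [[155,22],[22,133]]
Q^37 = (Q^18)²·Q = [[101,170],[170,114]]
Q^74 = (Q^37)² = [[122,133],[133,172]]
Q^149 = (Q^74)²·Q = [[122,182],[182,123]]
Q^298 = (Q^149)² = [[62,121],[121,124]]
F_298 mod 183 = Q^298[0][1] = 121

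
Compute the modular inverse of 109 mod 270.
109

gcd(109, 270) = 1, so the inverse exists.
Extended Euclidean algorithm on (270, 109):
270 = 2 × 109 + 52  ⟹  52 = (1)·270 + (-2)·109
109 = 2 × 52 + 5  ⟹  5 = (-2)·270 + (5)·109
52 = 10 × 5 + 2  ⟹  2 = (21)·270 + (-52)·109
5 = 2 × 2 + 1  ⟹  1 = (-44)·270 + (109)·109
So (109)·109 ≡ 1 (mod 270), i.e. 109^(-1) ≡ 109 (mod 270).
Check: 109 × 109 = 11881 ≡ 1 (mod 270)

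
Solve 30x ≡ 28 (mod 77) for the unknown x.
x ≡ 42 (mod 77)

gcd(30, 77) = 1, which divides 28, so solutions exist.
Find 30^(-1) mod 77 by the extended Euclidean algorithm:
77 = 2 × 30 + 17  ⟹  17 = (1)·77 + (-2)·30
30 = 1 × 17 + 13  ⟹  13 = (-1)·77 + (3)·30
17 = 1 × 13 + 4  ⟹  4 = (2)·77 + (-5)·30
13 = 3 × 4 + 1  ⟹  1 = (-7)·77 + (18)·30
So (18)·30 ≡ 1 (mod 77), i.e. 30^(-1) ≡ 18 (mod 77).
x ≡ 18 × 28 = 504 ≡ 42 (mod 77).
Check: 30 × 42 = 1260 ≡ 28 (mod 77).
Unique solution: x ≡ 42 (mod 77)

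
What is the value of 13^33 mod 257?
49

Repeated squaring. Binary of 33 = 100001.
13^1 ≡ 13 (mod 257); 13^2 ≡ 169 (mod 257); 13^4 ≡ 34 (mod 257); 13^8 ≡ 128 (mod 257); 13^16 ≡ 193 (mod 257); 13^32 ≡ 241 (mod 257)
13^33 = 13^1 × 13^32 ≡ 49 (mod 257)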